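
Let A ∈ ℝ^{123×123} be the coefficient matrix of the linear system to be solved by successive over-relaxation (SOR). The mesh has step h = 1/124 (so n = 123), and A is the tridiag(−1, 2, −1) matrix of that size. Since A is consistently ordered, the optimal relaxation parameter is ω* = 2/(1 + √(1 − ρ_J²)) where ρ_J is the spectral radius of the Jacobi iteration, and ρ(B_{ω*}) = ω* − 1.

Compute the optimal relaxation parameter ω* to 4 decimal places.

ω* = 1.9506

½·tridiag(1,0,1) at n=123: λ_k = cos(kπ/124); max |λ| at k=1 ⇒ ρ_J = cos(π/124) ≈ 0.9997.
√(1−ρ_J²) = |sin(π/124)| = 0.02533
[ω*] 2 ÷ (1 + 0.02533) = 2 ÷ 1.02533 = 1.9506.
Hence ρ(B_{ω*}) = 1.9506 − 1 = 0.9506.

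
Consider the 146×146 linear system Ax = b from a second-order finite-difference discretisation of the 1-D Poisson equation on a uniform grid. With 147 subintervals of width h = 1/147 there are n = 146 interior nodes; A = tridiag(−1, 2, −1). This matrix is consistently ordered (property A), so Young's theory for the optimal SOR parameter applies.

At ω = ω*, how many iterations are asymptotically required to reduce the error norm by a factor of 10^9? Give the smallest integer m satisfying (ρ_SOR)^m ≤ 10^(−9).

m = 485

spectrum of D⁻¹(L+U) = {cos(kπ/147) : 1≤k≤146}; ρ_J = cos(π/147) = 0.9997716.
√(1 − cos²(π/147)) = sin(π/147) ≈ 0.0213698.
ω* = 2/(1+0.0213698) = 1.9581546
ρ_SOR = ω* − 1 = 1.9581546 − 1 = 0.9581546.
m ≥ 9·ln10 / (−ln 0.9581546) = 484.800; smallest integer m = 485.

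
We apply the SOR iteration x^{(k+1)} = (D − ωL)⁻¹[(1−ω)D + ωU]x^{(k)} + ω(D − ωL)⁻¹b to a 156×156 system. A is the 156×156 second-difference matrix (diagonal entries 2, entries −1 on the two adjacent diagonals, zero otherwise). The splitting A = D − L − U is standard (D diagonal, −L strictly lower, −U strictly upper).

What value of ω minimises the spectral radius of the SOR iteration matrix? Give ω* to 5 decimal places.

n=156: λ(B_J) = 1 − λ(A)/2 = cos(kπ/157); k=1 gives ρ_J = 0.99980.
√(1 − cos²(π/157)) = sin(π/157) ≈ 0.020009.
Then 2/(1+√(1−ρ_J²)) = 2/(1+0.020009); ω* = 2/1.020009 = 1.96077.
[ρ_SOR] ω* − 1 = 0.96077.

ω* = 1.96077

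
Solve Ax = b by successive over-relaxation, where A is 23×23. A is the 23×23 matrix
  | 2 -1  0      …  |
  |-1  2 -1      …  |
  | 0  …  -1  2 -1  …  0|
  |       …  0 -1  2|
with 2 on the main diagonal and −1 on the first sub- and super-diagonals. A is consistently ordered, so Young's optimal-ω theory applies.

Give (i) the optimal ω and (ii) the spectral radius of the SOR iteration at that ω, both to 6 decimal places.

ω* = 1.769088, ρ_SOR = 0.769088

With n=23, ρ(Jacobi) = cos(π/24) = 0.991445.
root = sin(π/24) = 0.1305262  (since 1−cos² = sin²).
ω* = 2/(1 + 0.1305262) = 2/1.1305262 = 1.769088.
ρ_SOR = ω* − 1 ≈ 0.769088.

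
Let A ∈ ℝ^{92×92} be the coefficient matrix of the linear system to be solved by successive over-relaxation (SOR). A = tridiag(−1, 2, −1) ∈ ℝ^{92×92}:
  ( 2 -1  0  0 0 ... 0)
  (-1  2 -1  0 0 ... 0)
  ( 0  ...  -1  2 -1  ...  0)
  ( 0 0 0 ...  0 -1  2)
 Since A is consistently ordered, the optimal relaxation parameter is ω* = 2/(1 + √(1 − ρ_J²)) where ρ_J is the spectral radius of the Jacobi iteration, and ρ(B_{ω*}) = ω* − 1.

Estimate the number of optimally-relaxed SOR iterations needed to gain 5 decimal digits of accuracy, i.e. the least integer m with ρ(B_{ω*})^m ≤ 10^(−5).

m = 171

n=92: λ(B_J) = 1 − λ(A)/2 = cos(kπ/93); k=1 gives ρ_J = 0.9994295.
√(1 − cos²(π/93)) = sin(π/93) ≈ 0.0337741.
So ω* = 2/1.0337741 = 1.9346586 (Young).
and ρ(B_{ω*}) = 1.9346586 − 1 = 0.9346586.
For 5 digits: m = 5·ln10 / (−ln 0.9346586) = 11.5129/0.067574 = 170.375; round up → m = 171.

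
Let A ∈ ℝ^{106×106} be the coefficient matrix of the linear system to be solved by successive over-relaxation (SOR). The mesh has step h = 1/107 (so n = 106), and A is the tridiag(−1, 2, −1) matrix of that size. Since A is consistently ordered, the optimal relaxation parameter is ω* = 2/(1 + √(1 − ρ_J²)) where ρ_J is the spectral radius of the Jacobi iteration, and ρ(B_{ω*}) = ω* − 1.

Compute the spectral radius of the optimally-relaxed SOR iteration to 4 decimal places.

ρ_SOR = 0.9430

ρ_J = max_k |cos(kπ/107)| = cos(π/107) = 0.9996
√(1−ρ_J²) simplifies to sin(π/107) = 0.02936.
ω* = 2/(1 + 0.02936) = 2/1.02936 = 1.9430.
ρ(B_{ω*}) = ω*−1 = 0.9430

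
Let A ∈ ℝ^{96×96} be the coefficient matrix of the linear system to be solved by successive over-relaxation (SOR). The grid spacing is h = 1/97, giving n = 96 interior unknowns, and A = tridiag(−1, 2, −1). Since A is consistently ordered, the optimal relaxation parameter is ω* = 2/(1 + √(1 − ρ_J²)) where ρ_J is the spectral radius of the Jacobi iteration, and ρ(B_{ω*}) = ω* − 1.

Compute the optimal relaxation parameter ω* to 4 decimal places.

[ρ_J] n=96: ρ(B_J) = cos(π/(n+1)) = cos(π/97) = 0.9995.
1 − cos²(π/97) = sin²(π/97) ⇒ √(1−ρ_J²) = sin(π/97) = 0.03238.
Young: ω* = 2/(1+√(1−ρ_J²)) = 2/(1+0.03238) = 2/1.03238 = 1.9373.
Hence ρ(B_{ω*}) = 1.9373 − 1 = 0.9373.

ω* = 1.9373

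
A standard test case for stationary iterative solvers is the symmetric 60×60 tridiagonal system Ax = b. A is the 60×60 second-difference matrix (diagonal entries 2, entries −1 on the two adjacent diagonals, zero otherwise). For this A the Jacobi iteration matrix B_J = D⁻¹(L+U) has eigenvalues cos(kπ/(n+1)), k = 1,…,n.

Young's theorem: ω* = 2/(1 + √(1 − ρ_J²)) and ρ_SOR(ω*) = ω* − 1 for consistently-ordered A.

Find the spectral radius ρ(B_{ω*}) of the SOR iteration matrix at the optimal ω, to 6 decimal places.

ρ_SOR = 0.902083

B_J for the 60×60 system has eigenvalues cos(kπ/61); ρ_J = cos(π/61) = 0.998674.
1 − cos²(π/61) = sin²(π/61) ⇒ √(1−ρ_J²) = sin(π/61) = 0.0514788.
ω* = 2/(1 + 0.0514788) = 2/1.0514788 = 1.902083.
At ω = 1.902083 every |λ(B_ω)| = ω−1, so ρ_SOR = 0.902083.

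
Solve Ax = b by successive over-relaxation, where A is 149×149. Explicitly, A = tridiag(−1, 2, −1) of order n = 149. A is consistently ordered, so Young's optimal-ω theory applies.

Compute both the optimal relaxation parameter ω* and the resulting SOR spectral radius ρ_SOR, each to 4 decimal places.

With n=149, ρ(Jacobi) = cos(π/150) = 0.9998.
√(1−ρ_J²) = |sin(π/150)| = 0.02094
[ω*] 2 ÷ (1 + 0.02094) = 2 ÷ 1.02094 = 1.9590.
ρ_SOR = ω* − 1 ≈ 0.9590.

ω* = 1.9590, ρ_SOR = 0.9590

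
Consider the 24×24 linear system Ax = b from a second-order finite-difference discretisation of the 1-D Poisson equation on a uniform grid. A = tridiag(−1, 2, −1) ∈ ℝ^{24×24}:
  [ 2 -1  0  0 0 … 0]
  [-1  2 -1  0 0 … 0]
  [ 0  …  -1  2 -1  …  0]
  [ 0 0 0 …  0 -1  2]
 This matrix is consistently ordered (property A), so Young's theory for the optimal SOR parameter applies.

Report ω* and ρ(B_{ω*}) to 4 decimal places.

ω* = 1.7773, ρ_SOR = 0.7773

spectrum of D⁻¹(L+U) = {cos(kπ/25) : 1≤k≤24}; ρ_J = cos(π/25) = 0.9921.
root = sin(π/25) = 0.12533  (since 1−cos² = sin²).
Then 2/(1+√(1−ρ_J²)) = 2/(1+0.12533); ω* = 2/1.12533 = 1.7773.
ρ_SOR = ω* − 1 = 1.7773 − 1 = 0.7773.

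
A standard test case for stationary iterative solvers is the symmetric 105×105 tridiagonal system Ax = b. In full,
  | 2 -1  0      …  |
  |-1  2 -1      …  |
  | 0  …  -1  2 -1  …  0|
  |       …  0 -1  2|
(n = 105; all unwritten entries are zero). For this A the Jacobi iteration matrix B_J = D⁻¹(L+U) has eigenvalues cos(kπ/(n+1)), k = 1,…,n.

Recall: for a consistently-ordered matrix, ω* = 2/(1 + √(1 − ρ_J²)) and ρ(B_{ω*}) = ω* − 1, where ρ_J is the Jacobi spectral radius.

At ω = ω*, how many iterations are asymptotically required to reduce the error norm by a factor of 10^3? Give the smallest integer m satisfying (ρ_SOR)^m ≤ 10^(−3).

n=105: λ(B_J) = 1 − λ(A)/2 = cos(kπ/106); k=1 gives ρ_J = 0.9995608.
√(1 − cos²(π/106)) = sin(π/106) ≈ 0.0296333.
Young: ω* = 2/(1+√(1−ρ_J²)) = 2/(1+0.0296333) = 2/1.0296333 = 1.9424391.
Hence ρ(B_{ω*}) = 1.9424391 − 1 = 0.9424391.
Need (0.9424391)^m ≤ 10^(−3): m ≥ 3·ln10/|ln 0.9424391| = 6.90776/0.059284 = 116.520 ⇒ m = 117.

m = 117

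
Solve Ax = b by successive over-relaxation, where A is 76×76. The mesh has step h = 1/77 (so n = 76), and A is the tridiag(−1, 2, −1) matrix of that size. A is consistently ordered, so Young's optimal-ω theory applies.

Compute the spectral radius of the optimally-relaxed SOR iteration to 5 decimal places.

ρ_SOR = 0.92162

With n=76, ρ(Jacobi) = cos(π/77) = 0.99917.
root = sin(π/77) = 0.040789  (since 1−cos² = sin²).
Then 2/(1+√(1−ρ_J²)) = 2/(1+0.040789); ω* = 2/1.040789 = 1.92162.
ρ(B_{ω*}) = ω*−1 = 0.92162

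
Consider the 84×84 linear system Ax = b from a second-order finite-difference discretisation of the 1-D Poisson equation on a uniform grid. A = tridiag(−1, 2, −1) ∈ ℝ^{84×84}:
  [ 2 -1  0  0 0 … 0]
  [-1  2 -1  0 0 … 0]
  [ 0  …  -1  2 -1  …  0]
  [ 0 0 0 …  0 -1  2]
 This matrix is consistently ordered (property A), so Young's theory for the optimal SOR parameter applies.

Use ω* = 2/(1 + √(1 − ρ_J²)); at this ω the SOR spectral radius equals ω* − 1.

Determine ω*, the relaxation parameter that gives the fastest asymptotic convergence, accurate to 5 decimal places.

[ρ_J] n=84: ρ(B_J) = cos(π/(n+1)) = cos(π/85) = 0.99932.
√(1 − cos²(π/85)) = sin(π/85) ≈ 0.036951.
ω* = 2 / (1 + 0.036951) = 2 / 1.036951 ≈ 1.92873.
ρ_SOR = ω* − 1 ≈ 0.92873.

ω* = 1.92873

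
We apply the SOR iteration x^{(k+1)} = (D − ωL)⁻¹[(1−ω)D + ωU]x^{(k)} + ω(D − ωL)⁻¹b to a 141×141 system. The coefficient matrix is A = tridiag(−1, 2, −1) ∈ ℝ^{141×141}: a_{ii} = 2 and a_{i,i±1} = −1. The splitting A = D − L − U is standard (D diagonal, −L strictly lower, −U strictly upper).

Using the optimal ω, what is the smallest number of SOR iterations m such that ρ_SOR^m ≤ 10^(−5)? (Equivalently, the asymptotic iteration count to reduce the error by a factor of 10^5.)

ρ_J = max_k |cos(kπ/142)| = cos(π/142) = 0.9997553
√(1−ρ_J²) = |sin(π/142)| = 0.0221221
[ω*] 2 ÷ (1 + 0.0221221) = 2 ÷ 1.0221221 = 1.9567134.
ρ(B_{ω*}) = ω*−1 = 0.9567134
For 5 digits: m = 5·ln10 / (−ln 0.9567134) = 11.5129/0.0442514 = 260.170; round up → m = 261.

m = 261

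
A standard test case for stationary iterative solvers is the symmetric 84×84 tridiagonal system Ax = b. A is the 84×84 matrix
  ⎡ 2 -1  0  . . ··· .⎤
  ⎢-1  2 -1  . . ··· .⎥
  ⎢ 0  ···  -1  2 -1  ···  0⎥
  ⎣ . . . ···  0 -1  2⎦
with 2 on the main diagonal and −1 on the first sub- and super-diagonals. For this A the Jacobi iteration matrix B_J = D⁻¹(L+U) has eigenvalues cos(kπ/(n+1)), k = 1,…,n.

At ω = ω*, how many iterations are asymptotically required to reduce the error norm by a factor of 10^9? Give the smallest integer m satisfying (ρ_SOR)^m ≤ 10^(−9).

spectrum of D⁻¹(L+U) = {cos(kπ/85) : 1≤k≤84}; ρ_J = cos(π/85) = 0.9993171.
√(1−ρ_J²) = |sin(π/85)| = 0.0369515
[ω*] 2 ÷ (1 + 0.0369515) = 2 ÷ 1.0369515 = 1.9287305.
Hence ρ(B_{ω*}) = 1.9287305 − 1 = 0.9287305.
(0.9287305)^m ≤ 10^{−9}  ⇒  m·ln(0.9287305) ≤ −9·ln10  ⇒  m ≥ 280.284  ⇒  m = 281

m = 281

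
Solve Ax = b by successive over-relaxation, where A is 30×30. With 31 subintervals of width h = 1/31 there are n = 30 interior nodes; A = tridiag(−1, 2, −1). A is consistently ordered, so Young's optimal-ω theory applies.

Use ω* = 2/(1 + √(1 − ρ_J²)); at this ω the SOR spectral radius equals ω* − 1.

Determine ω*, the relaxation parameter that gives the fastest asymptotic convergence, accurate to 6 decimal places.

ω* = 1.816253

n=30: λ(B_J) = 1 − λ(A)/2 = cos(kπ/31); k=1 gives ρ_J = 0.994869.
√(1−ρ_J²) = |sin(π/31)| = 0.1011683
ω* = 2/(1+0.1011683) = 1.816253
ρ_SOR = ω* − 1 = 1.816253 − 1 = 0.816253.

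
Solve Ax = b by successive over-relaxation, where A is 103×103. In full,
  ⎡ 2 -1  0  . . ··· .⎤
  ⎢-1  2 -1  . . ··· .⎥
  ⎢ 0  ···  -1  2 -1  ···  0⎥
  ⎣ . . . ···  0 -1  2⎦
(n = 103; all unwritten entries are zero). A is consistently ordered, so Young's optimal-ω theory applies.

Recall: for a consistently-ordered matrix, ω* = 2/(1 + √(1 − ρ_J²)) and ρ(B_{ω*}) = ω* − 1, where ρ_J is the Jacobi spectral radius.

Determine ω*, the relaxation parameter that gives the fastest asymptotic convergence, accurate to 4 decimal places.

n=103: λ(B_J) = 1 − λ(A)/2 = cos(kπ/104); k=1 gives ρ_J = 0.9995.
√(1−ρ_J²) simplifies to sin(π/104) = 0.03020.
ω* = 2 / (1 + 0.03020) = 2 / 1.03020 ≈ 1.9414.
[ρ_SOR] ω* − 1 = 0.9414.

ω* = 1.9414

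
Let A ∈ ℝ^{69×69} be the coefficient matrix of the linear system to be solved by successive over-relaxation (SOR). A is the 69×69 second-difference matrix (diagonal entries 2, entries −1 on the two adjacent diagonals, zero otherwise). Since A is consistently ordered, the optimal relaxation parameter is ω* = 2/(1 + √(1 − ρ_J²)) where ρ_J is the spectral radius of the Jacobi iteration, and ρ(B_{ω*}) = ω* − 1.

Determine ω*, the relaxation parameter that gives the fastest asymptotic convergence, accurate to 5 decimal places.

With n=69, ρ(Jacobi) = cos(π/70) = 0.99899.
√(1−ρ_J²) = |sin(π/70)| = 0.044865
So ω* = 2/1.044865 = 1.91412 (Young).
ρ_SOR = ω* − 1 ≈ 0.91412.

ω* = 1.91412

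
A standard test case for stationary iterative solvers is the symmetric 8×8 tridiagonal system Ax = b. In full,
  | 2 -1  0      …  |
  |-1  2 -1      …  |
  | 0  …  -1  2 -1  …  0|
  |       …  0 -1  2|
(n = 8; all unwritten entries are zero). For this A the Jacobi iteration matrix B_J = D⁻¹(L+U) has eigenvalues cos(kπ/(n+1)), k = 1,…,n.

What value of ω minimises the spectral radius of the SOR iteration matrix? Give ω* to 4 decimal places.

spectrum of D⁻¹(L+U) = {cos(kπ/9) : 1≤k≤8}; ρ_J = cos(π/9) = 0.9397.
√(1−ρ_J²) simplifies to sin(π/9) = 0.34202.
ω* = 2/(1+0.34202) = 1.4903
[ρ_SOR] ω* − 1 = 0.4903.

ω* = 1.4903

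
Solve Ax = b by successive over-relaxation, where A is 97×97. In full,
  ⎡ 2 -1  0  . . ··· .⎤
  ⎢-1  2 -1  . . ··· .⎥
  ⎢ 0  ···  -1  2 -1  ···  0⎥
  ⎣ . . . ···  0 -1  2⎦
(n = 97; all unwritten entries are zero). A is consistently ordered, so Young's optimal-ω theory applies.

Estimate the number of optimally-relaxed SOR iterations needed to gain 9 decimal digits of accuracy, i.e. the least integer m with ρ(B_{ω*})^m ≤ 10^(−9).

m = 324

spectrum of D⁻¹(L+U) = {cos(kπ/98) : 1≤k≤97}; ρ_J = cos(π/98) = 0.9994862.
√(1 − cos²(π/98)) = sin(π/98) ≈ 0.0320516.
Then 2/(1+√(1−ρ_J²)) = 2/(1+0.0320516); ω* = 2/1.0320516 = 1.9378876.
Hence ρ(B_{ω*}) = 1.9378876 − 1 = 0.9378876.
Need (0.9378876)^m ≤ 10^(−9): m ≥ 9·ln10/|ln 0.9378876| = 20.7233/0.0641252 = 323.169 ⇒ m = 324.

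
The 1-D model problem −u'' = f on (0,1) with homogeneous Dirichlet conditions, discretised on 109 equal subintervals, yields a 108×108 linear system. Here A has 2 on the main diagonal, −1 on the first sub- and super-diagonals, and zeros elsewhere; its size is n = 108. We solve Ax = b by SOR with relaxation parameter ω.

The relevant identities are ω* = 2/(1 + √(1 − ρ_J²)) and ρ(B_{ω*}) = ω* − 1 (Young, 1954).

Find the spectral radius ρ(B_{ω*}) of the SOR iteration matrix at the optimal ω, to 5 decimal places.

n=108: λ(B_J) = 1 − λ(A)/2 = cos(kπ/109); k=1 gives ρ_J = 0.99958.
√(1 − cos²(π/109)) = sin(π/109) ≈ 0.028818.
Then 2/(1+√(1−ρ_J²)) = 2/(1+0.028818); ω* = 2/1.028818 = 1.94398.
ρ_SOR = ω* − 1 ≈ 0.94398.

ρ_SOR = 0.94398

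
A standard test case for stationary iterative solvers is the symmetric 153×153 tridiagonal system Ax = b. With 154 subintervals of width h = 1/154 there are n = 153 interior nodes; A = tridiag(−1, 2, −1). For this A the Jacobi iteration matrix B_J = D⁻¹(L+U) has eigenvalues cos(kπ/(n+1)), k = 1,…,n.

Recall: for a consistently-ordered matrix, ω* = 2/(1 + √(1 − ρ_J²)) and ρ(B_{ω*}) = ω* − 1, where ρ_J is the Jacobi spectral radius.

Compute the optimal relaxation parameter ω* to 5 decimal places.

With n=153, ρ(Jacobi) = cos(π/154) = 0.99979.
root = sin(π/154) = 0.020399  (since 1−cos² = sin²).
ω* = 2 / (1 + 0.020399) = 2 / 1.020399 ≈ 1.96002.
ρ_SOR = ω* − 1 ≈ 0.96002.

ω* = 1.96002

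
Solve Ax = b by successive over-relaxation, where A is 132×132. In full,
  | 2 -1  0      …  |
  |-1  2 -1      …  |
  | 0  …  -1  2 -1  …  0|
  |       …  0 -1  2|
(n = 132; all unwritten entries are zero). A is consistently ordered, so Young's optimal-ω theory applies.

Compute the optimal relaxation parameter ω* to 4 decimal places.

ω* = 1.9539

½·tridiag(1,0,1) at n=132: λ_k = cos(kπ/133); max |λ| at k=1 ⇒ ρ_J = cos(π/133) ≈ 0.9997.
√(1 − cos²(π/133)) = sin(π/133) ≈ 0.02362.
Then 2/(1+√(1−ρ_J²)) = 2/(1+0.02362); ω* = 2/1.02362 = 1.9539.
[ρ_SOR] ω* − 1 = 0.9539.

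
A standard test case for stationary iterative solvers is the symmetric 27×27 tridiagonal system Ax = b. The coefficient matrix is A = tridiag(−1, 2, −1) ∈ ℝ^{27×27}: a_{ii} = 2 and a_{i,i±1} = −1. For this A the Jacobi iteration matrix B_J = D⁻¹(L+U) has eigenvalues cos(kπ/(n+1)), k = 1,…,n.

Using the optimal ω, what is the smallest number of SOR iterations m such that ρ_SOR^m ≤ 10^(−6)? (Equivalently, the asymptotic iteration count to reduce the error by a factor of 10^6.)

m = 62

½·tridiag(1,0,1) at n=27: λ_k = cos(kπ/28); max |λ| at k=1 ⇒ ρ_J = cos(π/28) ≈ 0.9937122.
√(1−ρ_J²) simplifies to sin(π/28) = 0.1119645.
Then 2/(1+√(1−ρ_J²)) = 2/(1+0.1119645); ω* = 2/1.1119645 = 1.7986186.
ρ(B_{ω*}) = ω*−1 = 0.7986186
Need (0.7986186)^m ≤ 10^(−6): m ≥ 6·ln10/|ln 0.7986186| = 13.8155/0.224872 = 61.437 ⇒ m = 62.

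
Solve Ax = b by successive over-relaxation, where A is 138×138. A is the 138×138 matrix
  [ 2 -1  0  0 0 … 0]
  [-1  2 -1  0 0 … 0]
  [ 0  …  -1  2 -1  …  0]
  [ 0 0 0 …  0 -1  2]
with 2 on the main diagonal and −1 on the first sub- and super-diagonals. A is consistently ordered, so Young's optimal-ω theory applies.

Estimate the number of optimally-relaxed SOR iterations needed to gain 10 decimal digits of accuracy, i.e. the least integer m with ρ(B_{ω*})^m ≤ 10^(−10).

ρ_J = max_k |cos(kπ/139)| = cos(π/139) = 0.9997446
1 − cos²(π/139) = sin²(π/139) ⇒ √(1−ρ_J²) = sin(π/139) = 0.0225995.
ω* = 2/(1+0.0225995) = 1.9557999
and ρ(B_{ω*}) = 1.9557999 − 1 = 0.9557999.
(0.9557999)^m ≤ 10^{−10}  ⇒  m·ln(0.9557999) ≤ −10·ln10  ⇒  m ≥ 509.347  ⇒  m = 510

m = 510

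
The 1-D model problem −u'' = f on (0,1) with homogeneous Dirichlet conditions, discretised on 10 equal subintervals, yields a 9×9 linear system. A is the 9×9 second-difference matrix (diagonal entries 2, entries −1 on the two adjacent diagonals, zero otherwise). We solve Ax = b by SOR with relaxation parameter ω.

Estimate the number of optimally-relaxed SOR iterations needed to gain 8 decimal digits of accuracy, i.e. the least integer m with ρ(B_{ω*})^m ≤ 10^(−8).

With n=9, ρ(Jacobi) = cos(π/10) = 0.9510565.
1 − cos²(π/10) = sin²(π/10) ⇒ √(1−ρ_J²) = sin(π/10) = 0.3090170.
ω* = 2/(1+0.3090170) = 1.5278640
ρ_SOR = ω* − 1 ≈ 0.5278640.
For 8 digits: m = 8·ln10 / (−ln 0.5278640) = 18.4207/0.638917 = 28.831; round up → m = 29.

m = 29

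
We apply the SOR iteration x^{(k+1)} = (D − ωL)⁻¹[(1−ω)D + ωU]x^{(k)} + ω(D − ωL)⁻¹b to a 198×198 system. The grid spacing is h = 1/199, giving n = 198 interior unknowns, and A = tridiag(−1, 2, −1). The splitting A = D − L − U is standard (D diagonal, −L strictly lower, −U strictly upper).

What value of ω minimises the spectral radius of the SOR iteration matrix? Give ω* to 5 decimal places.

½·tridiag(1,0,1) at n=198: λ_k = cos(kπ/199); max |λ| at k=1 ⇒ ρ_J = cos(π/199) ≈ 0.99988.
1 − cos²(π/199) = sin²(π/199) ⇒ √(1−ρ_J²) = sin(π/199) = 0.015786.
Young: ω* = 2/(1+√(1−ρ_J²)) = 2/(1+0.015786) = 2/1.015786 = 1.96892.
and ρ(B_{ω*}) = 1.96892 − 1 = 0.96892.

ω* = 1.96892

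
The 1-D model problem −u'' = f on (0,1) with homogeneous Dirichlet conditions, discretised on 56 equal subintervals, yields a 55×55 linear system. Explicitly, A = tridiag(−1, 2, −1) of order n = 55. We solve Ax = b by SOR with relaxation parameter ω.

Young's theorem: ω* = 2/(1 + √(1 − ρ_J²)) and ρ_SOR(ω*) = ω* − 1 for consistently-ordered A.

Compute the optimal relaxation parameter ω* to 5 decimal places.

n=55: λ(B_J) = 1 − λ(A)/2 = cos(kπ/56); k=1 gives ρ_J = 0.99843.
1 − cos²(π/56) = sin²(π/56) ⇒ √(1−ρ_J²) = sin(π/56) = 0.056070.
Then 2/(1+√(1−ρ_J²)) = 2/(1+0.056070); ω* = 2/1.056070 = 1.89381.
At ω = 1.89381 every |λ(B_ω)| = ω−1, so ρ_SOR = 0.89381.

ω* = 1.89381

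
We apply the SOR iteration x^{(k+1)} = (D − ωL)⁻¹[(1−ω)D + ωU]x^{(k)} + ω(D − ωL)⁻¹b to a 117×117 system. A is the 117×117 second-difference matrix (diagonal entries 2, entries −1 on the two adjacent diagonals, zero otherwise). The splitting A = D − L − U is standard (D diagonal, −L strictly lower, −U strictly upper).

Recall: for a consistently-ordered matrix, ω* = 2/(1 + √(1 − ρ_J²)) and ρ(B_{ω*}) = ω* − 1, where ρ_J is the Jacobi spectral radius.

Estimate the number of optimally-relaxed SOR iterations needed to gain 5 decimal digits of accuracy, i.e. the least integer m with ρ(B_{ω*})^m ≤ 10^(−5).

m = 217

spectrum of D⁻¹(L+U) = {cos(kπ/118) : 1≤k≤117}; ρ_J = cos(π/118) = 0.9996456.
root = sin(π/118) = 0.0266205  (since 1−cos² = sin²).
Then 2/(1+√(1−ρ_J²)) = 2/(1+0.0266205); ω* = 2/1.0266205 = 1.9481396.
ρ_SOR = ω* − 1 ≈ 0.9481396.
5·ln10 = 11.5129; −ln(0.9481396) = 0.0532535; m = ⌈11.5129/0.0532535⌉ = ⌈216.190⌉ = 217.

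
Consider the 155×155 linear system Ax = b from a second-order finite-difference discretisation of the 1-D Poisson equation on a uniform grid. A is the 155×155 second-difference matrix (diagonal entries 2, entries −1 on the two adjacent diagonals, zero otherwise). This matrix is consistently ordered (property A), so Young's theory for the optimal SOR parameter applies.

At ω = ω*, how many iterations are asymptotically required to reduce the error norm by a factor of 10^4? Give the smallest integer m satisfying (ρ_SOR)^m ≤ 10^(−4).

B_J for the 155×155 system has eigenvalues cos(kπ/156); ρ_J = cos(π/156) = 0.9997972.
1 − cos²(π/156) = sin²(π/156) ⇒ √(1−ρ_J²) = sin(π/156) = 0.0201371.
Young: ω* = 2/(1+√(1−ρ_J²)) = 2/(1+0.0201371) = 2/1.0201371 = 1.9605208.
ρ(B_{ω*}) = ω*−1 = 0.9605208
(0.9605208)^m ≤ 10^{−4}  ⇒  m·ln(0.9605208) ≤ −4·ln10  ⇒  m ≥ 228.660  ⇒  m = 229

m = 229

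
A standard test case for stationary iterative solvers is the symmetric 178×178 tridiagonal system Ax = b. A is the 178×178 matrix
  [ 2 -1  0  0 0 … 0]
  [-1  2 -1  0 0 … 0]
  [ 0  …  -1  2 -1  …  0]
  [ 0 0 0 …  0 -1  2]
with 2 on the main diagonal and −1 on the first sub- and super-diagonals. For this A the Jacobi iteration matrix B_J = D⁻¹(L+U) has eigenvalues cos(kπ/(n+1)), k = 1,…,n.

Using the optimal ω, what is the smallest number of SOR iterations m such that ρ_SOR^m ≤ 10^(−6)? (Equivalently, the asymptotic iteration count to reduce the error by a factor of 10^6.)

m = 394

spectrum of D⁻¹(L+U) = {cos(kπ/179) : 1≤k≤178}; ρ_J = cos(π/179) = 0.9998460.
√(1−ρ_J²) simplifies to sin(π/179) = 0.0175499.
ω* = 2/(1+0.0175499) = 1.9655056
ρ(B_{ω*}) = ω*−1 = 0.9655056
6·ln10 = 13.8155; −ln(0.9655056) = 0.0351034; m = ⌈13.8155/0.0351034⌉ = ⌈393.566⌉ = 394.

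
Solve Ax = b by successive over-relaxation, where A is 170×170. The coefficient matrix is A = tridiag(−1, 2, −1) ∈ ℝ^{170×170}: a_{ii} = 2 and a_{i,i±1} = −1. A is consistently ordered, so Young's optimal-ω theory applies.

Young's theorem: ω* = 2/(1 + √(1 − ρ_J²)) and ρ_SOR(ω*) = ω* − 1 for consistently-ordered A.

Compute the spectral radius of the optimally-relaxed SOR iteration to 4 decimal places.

½·tridiag(1,0,1) at n=170: λ_k = cos(kπ/171); max |λ| at k=1 ⇒ ρ_J = cos(π/171) ≈ 0.9998.
√(1−ρ_J²) simplifies to sin(π/171) = 0.01837.
ω* = 2 / (1 + 0.01837) = 2 / 1.01837 ≈ 1.9639.
At ω = 1.9639 every |λ(B_ω)| = ω−1, so ρ_SOR = 0.9639.

ρ_SOR = 0.9639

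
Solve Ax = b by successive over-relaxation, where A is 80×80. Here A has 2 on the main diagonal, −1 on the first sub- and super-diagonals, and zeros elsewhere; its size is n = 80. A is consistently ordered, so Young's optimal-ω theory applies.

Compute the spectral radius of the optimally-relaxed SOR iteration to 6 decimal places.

n=80: λ(B_J) = 1 − λ(A)/2 = cos(kπ/81); k=1 gives ρ_J = 0.999248.
√(1−ρ_J²) = |sin(π/81)| = 0.0387754
ω* = 2 / (1 + 0.0387754) = 2 / 1.0387754 ≈ 1.925344.
Hence ρ(B_{ω*}) = 1.925344 − 1 = 0.925344.

ρ_SOR = 0.925344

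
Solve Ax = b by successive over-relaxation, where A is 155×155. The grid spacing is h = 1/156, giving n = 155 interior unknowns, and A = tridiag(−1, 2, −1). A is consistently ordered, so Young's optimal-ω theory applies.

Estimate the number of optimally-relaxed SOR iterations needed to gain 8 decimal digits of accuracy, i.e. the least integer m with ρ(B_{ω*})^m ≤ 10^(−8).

m = 458

n=155: λ(B_J) = 1 − λ(A)/2 = cos(kπ/156); k=1 gives ρ_J = 0.9997972.
root = sin(π/156) = 0.0201371  (since 1−cos² = sin²).
Then 2/(1+√(1−ρ_J²)) = 2/(1+0.0201371); ω* = 2/1.0201371 = 1.9605208.
ρ_SOR = ω* − 1 ≈ 0.9605208.
m ≥ 8·ln10 / (−ln 0.9605208) = 457.321; smallest integer m = 458.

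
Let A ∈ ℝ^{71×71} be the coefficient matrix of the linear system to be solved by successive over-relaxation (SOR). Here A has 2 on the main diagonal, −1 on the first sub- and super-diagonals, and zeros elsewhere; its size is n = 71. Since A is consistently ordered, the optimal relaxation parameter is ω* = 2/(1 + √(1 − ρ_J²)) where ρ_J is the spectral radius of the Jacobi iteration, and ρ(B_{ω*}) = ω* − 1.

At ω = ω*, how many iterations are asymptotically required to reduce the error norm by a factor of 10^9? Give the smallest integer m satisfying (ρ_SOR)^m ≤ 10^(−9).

m = 238

n=71: λ(B_J) = 1 − λ(A)/2 = cos(kπ/72); k=1 gives ρ_J = 0.9990482.
√(1 − cos²(π/72)) = sin(π/72) ≈ 0.0436194.
Then 2/(1+√(1−ρ_J²)) = 2/(1+0.0436194); ω* = 2/1.0436194 = 1.9164075.
ρ_SOR = ω* − 1 ≈ 0.9164075.
(0.9164075)^m ≤ 10^{−9}  ⇒  m·ln(0.9164075) ≤ −9·ln10  ⇒  m ≥ 237.396  ⇒  m = 238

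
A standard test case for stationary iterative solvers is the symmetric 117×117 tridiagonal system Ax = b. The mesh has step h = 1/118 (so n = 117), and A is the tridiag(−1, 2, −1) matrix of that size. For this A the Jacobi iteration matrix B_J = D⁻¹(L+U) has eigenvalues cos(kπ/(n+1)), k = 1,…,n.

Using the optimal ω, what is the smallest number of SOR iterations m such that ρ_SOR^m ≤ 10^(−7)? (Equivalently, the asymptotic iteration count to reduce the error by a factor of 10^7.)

With n=117, ρ(Jacobi) = cos(π/118) = 0.9996456.
1 − cos²(π/118) = sin²(π/118) ⇒ √(1−ρ_J²) = sin(π/118) = 0.0266205.
ω* = 2/(1 + 0.0266205) = 2/1.0266205 = 1.9481396.
Hence ρ(B_{ω*}) = 1.9481396 − 1 = 0.9481396.
ρ_SOR^m ≤ 10^(−7) ⇔ m ≥ 7·ln10/(−ln 0.9481396) = 16.1181/0.0532535 = 302.667; m = ⌈302.667⌉ = 303.

m = 303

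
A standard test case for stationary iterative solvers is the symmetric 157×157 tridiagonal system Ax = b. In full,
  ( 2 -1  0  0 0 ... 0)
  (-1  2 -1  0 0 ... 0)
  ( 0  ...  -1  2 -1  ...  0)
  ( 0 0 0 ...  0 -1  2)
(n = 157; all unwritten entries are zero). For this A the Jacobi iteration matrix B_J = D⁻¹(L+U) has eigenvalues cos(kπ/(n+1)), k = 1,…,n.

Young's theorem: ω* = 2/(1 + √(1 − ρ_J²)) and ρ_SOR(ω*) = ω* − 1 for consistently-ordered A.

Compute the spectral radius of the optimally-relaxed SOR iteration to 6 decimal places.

ρ_SOR = 0.961011

With n=157, ρ(Jacobi) = cos(π/158) = 0.999802.
root = sin(π/158) = 0.0198822  (since 1−cos² = sin²).
ω* = 2 / (1 + 0.0198822) = 2 / 1.0198822 ≈ 1.961011.
[ρ_SOR] ω* − 1 = 0.961011.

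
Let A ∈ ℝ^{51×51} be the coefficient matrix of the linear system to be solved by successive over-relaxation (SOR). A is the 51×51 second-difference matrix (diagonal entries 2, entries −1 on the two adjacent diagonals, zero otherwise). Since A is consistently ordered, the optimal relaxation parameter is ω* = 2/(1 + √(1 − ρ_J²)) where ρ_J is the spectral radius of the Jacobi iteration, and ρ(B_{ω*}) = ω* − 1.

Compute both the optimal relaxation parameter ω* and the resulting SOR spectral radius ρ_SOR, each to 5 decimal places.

B_J for the 51×51 system has eigenvalues cos(kπ/52); ρ_J = cos(π/52) = 0.99818.
√(1−ρ_J²) = |sin(π/52)| = 0.060378
ω* = 2/(1 + 0.060378) = 2/1.060378 = 1.88612.
and ρ(B_{ω*}) = 1.88612 − 1 = 0.88612.

ω* = 1.88612, ρ_SOR = 0.88612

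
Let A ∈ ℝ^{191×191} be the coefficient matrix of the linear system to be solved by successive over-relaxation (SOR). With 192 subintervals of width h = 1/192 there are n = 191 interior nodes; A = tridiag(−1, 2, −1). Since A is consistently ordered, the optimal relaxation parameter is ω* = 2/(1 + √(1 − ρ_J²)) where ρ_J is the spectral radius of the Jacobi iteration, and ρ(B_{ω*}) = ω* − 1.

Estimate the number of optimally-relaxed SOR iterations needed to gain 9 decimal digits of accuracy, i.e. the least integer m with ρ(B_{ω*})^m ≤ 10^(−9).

m = 634

spectrum of D⁻¹(L+U) = {cos(kπ/192) : 1≤k≤191}; ρ_J = cos(π/192) = 0.9998661.
1 − cos²(π/192) = sin²(π/192) ⇒ √(1−ρ_J²) = sin(π/192) = 0.0163617.
ω* = 2/(1 + 0.0163617) = 2/1.0163617 = 1.9678034.
and ρ(B_{ω*}) = 1.9678034 − 1 = 0.9678034.
m ≥ 9·ln10 / (−ln 0.9678034) = 633.231; smallest integer m = 634.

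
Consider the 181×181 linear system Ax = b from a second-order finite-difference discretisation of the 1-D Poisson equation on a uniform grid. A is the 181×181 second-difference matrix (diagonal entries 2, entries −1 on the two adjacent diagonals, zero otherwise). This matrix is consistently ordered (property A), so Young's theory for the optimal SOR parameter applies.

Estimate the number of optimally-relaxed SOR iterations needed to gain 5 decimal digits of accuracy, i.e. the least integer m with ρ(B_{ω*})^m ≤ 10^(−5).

m = 334

ρ_J = max_k |cos(kπ/182)| = cos(π/182) = 0.9998510
root = sin(π/182) = 0.0172606  (since 1−cos² = sin²).
ω* = 2/(1+0.0172606) = 1.9660645
Hence ρ(B_{ω*}) = 1.9660645 − 1 = 0.9660645.
5·ln10 = 11.5129; −ln(0.9660645) = 0.0345247; m = ⌈11.5129/0.0345247⌉ = ⌈333.469⌉ = 334.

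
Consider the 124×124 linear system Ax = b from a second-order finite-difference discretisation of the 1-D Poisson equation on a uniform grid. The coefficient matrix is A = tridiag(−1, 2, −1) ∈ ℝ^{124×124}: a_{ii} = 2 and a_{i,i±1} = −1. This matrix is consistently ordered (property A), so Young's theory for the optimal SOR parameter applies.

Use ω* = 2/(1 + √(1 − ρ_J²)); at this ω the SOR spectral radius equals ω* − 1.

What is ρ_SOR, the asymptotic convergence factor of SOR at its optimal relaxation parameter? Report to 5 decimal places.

[ρ_J] n=124: ρ(B_J) = cos(π/(n+1)) = cos(π/125) = 0.99968.
1 − cos²(π/125) = sin²(π/125) ⇒ √(1−ρ_J²) = sin(π/125) = 0.025130.
ω* = 2/(1+0.025130) = 1.95097
ρ_SOR = ω* − 1 ≈ 0.95097.

ρ_SOR = 0.95097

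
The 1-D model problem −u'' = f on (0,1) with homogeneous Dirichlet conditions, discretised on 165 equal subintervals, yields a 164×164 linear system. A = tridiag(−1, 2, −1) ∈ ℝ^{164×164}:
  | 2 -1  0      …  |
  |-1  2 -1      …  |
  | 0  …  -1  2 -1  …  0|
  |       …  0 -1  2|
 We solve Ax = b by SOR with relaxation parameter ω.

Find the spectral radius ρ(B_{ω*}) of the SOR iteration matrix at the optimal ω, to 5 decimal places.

n=164: λ(B_J) = 1 − λ(A)/2 = cos(kπ/165); k=1 gives ρ_J = 0.99982.
1 − cos²(π/165) = sin²(π/165) ⇒ √(1−ρ_J²) = sin(π/165) = 0.019039.
ω* = 2/(1+0.019039) = 1.96263
[ρ_SOR] ω* − 1 = 0.96263.

ρ_SOR = 0.96263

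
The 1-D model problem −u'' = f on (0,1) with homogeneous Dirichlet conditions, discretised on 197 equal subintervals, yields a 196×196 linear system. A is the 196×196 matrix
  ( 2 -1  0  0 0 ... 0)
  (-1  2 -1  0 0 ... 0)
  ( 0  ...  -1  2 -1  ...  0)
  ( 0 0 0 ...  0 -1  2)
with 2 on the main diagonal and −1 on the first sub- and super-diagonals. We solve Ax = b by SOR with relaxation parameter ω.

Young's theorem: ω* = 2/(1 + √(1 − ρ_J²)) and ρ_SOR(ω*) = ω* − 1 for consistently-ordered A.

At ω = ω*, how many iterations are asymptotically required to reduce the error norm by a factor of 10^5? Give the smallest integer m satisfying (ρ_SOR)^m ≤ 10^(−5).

ρ_J = max_k |cos(kπ/197)| = cos(π/197) = 0.9998728
root = sin(π/197) = 0.0159465  (since 1−cos² = sin²).
[ω*] 2 ÷ (1 + 0.0159465) = 2 ÷ 1.0159465 = 1.9686076.
and ρ(B_{ω*}) = 1.9686076 − 1 = 0.9686076.
ρ_SOR^m ≤ 10^(−5) ⇔ m ≥ 5·ln10/(−ln 0.9686076) = 11.5129/0.0318957 = 360.955; m = ⌈360.955⌉ = 361.

m = 361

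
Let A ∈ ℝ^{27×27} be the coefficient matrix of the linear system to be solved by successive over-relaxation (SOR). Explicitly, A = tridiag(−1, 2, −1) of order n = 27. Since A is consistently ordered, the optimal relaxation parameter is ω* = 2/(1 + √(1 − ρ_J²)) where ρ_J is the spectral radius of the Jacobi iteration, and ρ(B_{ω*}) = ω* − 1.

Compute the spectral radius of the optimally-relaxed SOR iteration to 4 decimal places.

ρ_SOR = 0.7986

With n=27, ρ(Jacobi) = cos(π/28) = 0.9937.
root = sin(π/28) = 0.11196  (since 1−cos² = sin²).
ω* = 2 / (1 + 0.11196) = 2 / 1.11196 ≈ 1.7986.
ρ(B_{ω*}) = ω*−1 = 0.7986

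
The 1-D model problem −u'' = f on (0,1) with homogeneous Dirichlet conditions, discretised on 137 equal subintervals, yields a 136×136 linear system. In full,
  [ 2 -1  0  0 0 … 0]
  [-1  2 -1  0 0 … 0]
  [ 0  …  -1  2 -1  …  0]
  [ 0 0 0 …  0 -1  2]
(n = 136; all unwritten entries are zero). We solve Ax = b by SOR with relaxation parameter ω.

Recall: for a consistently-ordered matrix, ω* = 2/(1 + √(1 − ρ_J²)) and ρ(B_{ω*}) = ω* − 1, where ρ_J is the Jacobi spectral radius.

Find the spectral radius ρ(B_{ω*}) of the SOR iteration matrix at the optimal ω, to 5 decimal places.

With n=136, ρ(Jacobi) = cos(π/137) = 0.99974.
√(1−ρ_J²) simplifies to sin(π/137) = 0.022929.
So ω* = 2/1.022929 = 1.95517 (Young).
ρ_SOR = ω* − 1 = 1.95517 − 1 = 0.95517.

ρ_SOR = 0.95517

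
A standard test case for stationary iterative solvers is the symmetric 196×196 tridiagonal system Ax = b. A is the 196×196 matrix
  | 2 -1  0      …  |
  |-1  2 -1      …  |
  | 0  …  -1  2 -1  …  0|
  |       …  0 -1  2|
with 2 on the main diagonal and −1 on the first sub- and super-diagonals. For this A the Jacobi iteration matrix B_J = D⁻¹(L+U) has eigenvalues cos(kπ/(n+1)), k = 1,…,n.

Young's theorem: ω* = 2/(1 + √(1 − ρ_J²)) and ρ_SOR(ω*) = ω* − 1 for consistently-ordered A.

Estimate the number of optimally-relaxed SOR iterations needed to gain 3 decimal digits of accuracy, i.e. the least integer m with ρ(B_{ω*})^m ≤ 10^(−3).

n=196: λ(B_J) = 1 − λ(A)/2 = cos(kπ/197); k=1 gives ρ_J = 0.9998728.
1 − cos²(π/197) = sin²(π/197) ⇒ √(1−ρ_J²) = sin(π/197) = 0.0159465.
[ω*] 2 ÷ (1 + 0.0159465) = 2 ÷ 1.0159465 = 1.9686076.
ρ(B_{ω*}) = ω*−1 = 0.9686076
m ≥ 3·ln10 / (−ln 0.9686076) = 216.573; smallest integer m = 217.

m = 217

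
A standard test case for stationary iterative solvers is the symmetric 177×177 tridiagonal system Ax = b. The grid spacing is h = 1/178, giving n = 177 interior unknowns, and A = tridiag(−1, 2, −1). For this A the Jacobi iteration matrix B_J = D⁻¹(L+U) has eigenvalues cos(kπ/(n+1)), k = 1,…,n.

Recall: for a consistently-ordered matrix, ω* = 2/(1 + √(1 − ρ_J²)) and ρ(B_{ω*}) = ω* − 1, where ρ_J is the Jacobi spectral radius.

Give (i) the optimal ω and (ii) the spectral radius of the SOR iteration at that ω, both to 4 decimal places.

With n=177, ρ(Jacobi) = cos(π/178) = 0.9998.
√(1−ρ_J²) = |sin(π/178)| = 0.01765
Young: ω* = 2/(1+√(1−ρ_J²)) = 2/(1+0.01765) = 2/1.01765 = 1.9653.
[ρ_SOR] ω* − 1 = 0.9653.

ω* = 1.9653, ρ_SOR = 0.9653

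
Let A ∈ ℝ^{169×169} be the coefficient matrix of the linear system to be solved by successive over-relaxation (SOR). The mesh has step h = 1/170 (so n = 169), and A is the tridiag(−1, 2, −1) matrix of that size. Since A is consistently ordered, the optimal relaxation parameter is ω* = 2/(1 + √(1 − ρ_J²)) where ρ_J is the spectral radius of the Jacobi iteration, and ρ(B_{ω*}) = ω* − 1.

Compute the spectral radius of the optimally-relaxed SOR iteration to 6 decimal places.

½·tridiag(1,0,1) at n=169: λ_k = cos(kπ/170); max |λ| at k=1 ⇒ ρ_J = cos(π/170) ≈ 0.999829.
√(1−ρ_J²) simplifies to sin(π/170) = 0.0184789.
[ω*] 2 ÷ (1 + 0.0184789) = 2 ÷ 1.0184789 = 1.963713.
ρ_SOR = ω* − 1 ≈ 0.963713.

ρ_SOR = 0.963713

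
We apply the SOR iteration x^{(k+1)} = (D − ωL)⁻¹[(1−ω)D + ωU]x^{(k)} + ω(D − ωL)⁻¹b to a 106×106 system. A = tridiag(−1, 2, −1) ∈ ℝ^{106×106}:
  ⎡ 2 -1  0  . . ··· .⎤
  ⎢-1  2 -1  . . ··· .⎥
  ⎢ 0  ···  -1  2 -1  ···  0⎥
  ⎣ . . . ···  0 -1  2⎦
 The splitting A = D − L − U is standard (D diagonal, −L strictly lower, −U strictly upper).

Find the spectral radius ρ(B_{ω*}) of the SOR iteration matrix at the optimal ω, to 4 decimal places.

ρ_SOR = 0.9430

[ρ_J] n=106: ρ(B_J) = cos(π/(n+1)) = cos(π/107) = 0.9996.
1 − cos²(π/107) = sin²(π/107) ⇒ √(1−ρ_J²) = sin(π/107) = 0.02936.
So ω* = 2/1.02936 = 1.9430 (Young).
ρ_SOR = ω* − 1 = 1.9430 − 1 = 0.9430.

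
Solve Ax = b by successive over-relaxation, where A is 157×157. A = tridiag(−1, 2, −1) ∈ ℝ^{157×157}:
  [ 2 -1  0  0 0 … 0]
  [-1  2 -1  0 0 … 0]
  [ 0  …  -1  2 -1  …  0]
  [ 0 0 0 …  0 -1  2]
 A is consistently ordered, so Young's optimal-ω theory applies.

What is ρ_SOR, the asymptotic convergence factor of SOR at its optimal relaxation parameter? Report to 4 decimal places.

ρ_SOR = 0.9610

B_J for the 157×157 system has eigenvalues cos(kπ/158); ρ_J = cos(π/158) = 0.9998.
√(1−ρ_J²) = |sin(π/158)| = 0.01988
Then 2/(1+√(1−ρ_J²)) = 2/(1+0.01988); ω* = 2/1.01988 = 1.9610.
[ρ_SOR] ω* − 1 = 0.9610.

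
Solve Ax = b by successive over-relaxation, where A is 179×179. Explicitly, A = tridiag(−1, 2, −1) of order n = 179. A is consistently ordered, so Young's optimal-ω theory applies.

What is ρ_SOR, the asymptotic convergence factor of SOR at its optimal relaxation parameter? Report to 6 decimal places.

ρ_SOR = 0.965694

n=179: λ(B_J) = 1 − λ(A)/2 = cos(kπ/180); k=1 gives ρ_J = 0.999848.
root = sin(π/180) = 0.0174524  (since 1−cos² = sin²).
[ω*] 2 ÷ (1 + 0.0174524) = 2 ÷ 1.0174524 = 1.965694.
and ρ(B_{ω*}) = 1.965694 − 1 = 0.965694.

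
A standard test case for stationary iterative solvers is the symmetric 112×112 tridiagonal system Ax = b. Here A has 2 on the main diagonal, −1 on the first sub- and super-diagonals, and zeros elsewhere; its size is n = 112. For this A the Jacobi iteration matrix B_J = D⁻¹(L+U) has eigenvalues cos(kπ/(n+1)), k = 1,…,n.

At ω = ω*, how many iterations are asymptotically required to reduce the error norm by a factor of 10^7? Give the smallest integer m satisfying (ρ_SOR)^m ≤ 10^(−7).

m = 290

spectrum of D⁻¹(L+U) = {cos(kπ/113) : 1≤k≤112}; ρ_J = cos(π/113) = 0.9996136.
√(1−ρ_J²) = |sin(π/113)| = 0.0277981
Young: ω* = 2/(1+√(1−ρ_J²)) = 2/(1+0.0277981) = 2/1.0277981 = 1.9459075.
ρ(B_{ω*}) = ω*−1 = 0.9459075
For 7 digits: m = 7·ln10 / (−ln 0.9459075) = 16.1181/0.0556105 = 289.839; round up → m = 290.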